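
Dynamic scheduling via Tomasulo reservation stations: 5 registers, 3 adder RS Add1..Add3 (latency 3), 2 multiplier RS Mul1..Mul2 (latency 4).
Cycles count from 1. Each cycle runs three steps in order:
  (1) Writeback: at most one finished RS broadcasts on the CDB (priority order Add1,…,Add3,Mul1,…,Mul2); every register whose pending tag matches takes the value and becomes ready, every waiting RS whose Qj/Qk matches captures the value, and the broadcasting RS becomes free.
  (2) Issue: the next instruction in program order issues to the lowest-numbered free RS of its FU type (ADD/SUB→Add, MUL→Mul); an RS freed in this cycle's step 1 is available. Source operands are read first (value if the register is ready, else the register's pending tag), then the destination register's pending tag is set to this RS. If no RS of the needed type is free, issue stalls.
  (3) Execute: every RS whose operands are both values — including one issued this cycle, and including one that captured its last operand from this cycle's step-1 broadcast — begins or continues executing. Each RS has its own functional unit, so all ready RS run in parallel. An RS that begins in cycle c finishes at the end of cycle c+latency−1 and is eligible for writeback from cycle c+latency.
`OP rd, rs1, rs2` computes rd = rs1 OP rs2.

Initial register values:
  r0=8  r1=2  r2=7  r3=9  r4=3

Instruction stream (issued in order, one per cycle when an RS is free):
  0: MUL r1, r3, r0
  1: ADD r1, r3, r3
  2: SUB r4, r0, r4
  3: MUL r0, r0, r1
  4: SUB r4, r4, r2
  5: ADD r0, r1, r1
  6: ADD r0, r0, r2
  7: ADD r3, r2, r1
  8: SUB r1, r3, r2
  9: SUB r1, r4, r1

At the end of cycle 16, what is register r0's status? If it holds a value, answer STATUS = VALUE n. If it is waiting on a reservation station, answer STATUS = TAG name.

STATUS = VALUE 43

  c1: issue MUL r1<-Mul1  regs: r0:8,r1:Mul1,r2:7,r3:9,r4:3
  c2: issue ADD r1<-Add1  regs: r0:8,r1:Add1,r2:7,r3:9,r4:3
  c3: issue SUB r4<-Add2  regs: r0:8,r1:Add1,r2:7,r3:9,r4:Add2
  c4: issue MUL r0<-Mul2  regs: r0:Mul2,r1:Add1,r2:7,r3:9,r4:Add2
  c5: CDB Add1=18; issue SUB r4<-Add1  regs: r0:Mul2,r1:18,r2:7,r3:9,r4:Add1
  c6: CDB Add2=5; issue ADD r0<-Add2  regs: r0:Add2,r1:18,r2:7,r3:9,r4:Add1
  c7: CDB Mul1=72; issue ADD r0<-Add3  regs: r0:Add3,r1:18,r2:7,r3:9,r4:Add1
  c8: stall  regs: r0:Add3,r1:18,r2:7,r3:9,r4:Add1
  c9: CDB Add1=-2; issue ADD r3<-Add1  regs: r0:Add3,r1:18,r2:7,r3:Add1,r4:-2
  c10: CDB Add2=36; issue SUB r1<-Add2  regs: r0:Add3,r1:Add2,r2:7,r3:Add1,r4:-2
  c11: CDB Mul2=144; stall  regs: r0:Add3,r1:Add2,r2:7,r3:Add1,r4:-2
  c12: CDB Add1=25; issue SUB r1<-Add1  regs: r0:Add3,r1:Add1,r2:7,r3:25,r4:-2
  c13: CDB Add3=43  regs: r0:43,r1:Add1,r2:7,r3:25,r4:-2
  c14: -  regs: r0:43,r1:Add1,r2:7,r3:25,r4:-2
  c15: CDB Add2=18  regs: r0:43,r1:Add1,r2:7,r3:25,r4:-2
  c16: -  regs: r0:43,r1:Add1,r2:7,r3:25,r4:-2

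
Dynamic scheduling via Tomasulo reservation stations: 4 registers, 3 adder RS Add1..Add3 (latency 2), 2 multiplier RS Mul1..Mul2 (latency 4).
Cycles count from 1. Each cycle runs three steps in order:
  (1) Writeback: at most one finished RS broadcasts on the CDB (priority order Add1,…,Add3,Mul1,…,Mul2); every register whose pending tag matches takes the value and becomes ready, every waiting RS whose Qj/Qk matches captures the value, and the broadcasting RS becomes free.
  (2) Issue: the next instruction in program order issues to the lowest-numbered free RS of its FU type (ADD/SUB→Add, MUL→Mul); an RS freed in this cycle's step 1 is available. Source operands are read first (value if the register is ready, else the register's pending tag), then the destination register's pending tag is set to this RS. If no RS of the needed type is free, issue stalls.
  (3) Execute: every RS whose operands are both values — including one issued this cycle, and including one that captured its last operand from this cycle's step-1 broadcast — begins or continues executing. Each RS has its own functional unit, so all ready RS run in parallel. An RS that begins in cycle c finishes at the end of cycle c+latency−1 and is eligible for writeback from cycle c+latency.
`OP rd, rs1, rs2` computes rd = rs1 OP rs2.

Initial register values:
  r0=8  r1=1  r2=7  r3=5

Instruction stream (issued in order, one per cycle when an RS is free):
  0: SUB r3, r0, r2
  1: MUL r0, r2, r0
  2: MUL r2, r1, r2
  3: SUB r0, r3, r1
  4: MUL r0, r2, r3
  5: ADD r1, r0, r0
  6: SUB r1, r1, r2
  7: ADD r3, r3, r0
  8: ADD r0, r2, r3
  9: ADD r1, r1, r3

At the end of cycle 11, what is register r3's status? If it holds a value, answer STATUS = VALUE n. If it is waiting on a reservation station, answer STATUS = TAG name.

STATUS = TAG Add3

c1: issue SUB r3<-Add1 | r0:8,r1:1,r2:7,r3:Add1
c2: issue MUL r0<-Mul1 | r0:Mul1,r1:1,r2:7,r3:Add1
c3: CDB Add1=1; issue MUL r2<-Mul2 | r0:Mul1,r1:1,r2:Mul2,r3:1
c4: issue SUB r0<-Add1 | r0:Add1,r1:1,r2:Mul2,r3:1
c5: stall | r0:Add1,r1:1,r2:Mul2,r3:1
c6: CDB Add1=0; stall | r0:0,r1:1,r2:Mul2,r3:1
c7: CDB Mul1=56; issue MUL r0<-Mul1 | r0:Mul1,r1:1,r2:Mul2,r3:1
c8: CDB Mul2=7; issue ADD r1<-Add1 | r0:Mul1,r1:Add1,r2:7,r3:1
c9: issue SUB r1<-Add2 | r0:Mul1,r1:Add2,r2:7,r3:1
c10: issue ADD r3<-Add3 | r0:Mul1,r1:Add2,r2:7,r3:Add3
c11: stall | r0:Mul1,r1:Add2,r2:7,r3:Add3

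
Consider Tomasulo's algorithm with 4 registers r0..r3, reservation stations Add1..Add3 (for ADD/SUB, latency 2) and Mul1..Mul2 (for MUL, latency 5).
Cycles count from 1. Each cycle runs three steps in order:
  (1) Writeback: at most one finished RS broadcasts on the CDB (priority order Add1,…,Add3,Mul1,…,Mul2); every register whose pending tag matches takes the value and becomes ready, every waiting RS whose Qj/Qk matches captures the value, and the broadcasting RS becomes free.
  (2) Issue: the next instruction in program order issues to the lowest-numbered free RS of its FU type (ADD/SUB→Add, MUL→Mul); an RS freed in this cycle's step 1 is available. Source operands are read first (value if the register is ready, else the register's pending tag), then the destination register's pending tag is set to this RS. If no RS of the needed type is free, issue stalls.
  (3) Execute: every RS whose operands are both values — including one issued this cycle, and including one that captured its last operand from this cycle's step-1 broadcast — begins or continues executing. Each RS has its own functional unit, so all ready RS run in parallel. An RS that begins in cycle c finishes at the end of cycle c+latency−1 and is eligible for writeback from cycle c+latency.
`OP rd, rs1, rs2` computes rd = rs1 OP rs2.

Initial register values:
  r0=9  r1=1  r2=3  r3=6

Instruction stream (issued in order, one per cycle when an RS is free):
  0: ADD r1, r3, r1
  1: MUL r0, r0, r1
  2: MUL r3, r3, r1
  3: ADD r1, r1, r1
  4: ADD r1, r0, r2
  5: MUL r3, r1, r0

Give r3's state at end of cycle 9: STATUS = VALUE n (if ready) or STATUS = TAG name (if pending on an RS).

STATUS = TAG Mul1

c1: issue ADD r1<-Add1 | r0:9,r1:Add1,r2:3,r3:6
c2: issue MUL r0<-Mul1 | r0:Mul1,r1:Add1,r2:3,r3:6
c3: CDB Add1=7; issue MUL r3<-Mul2 | r0:Mul1,r1:7,r2:3,r3:Mul2
c4: issue ADD r1<-Add1 | r0:Mul1,r1:Add1,r2:3,r3:Mul2
c5: issue ADD r1<-Add2 | r0:Mul1,r1:Add2,r2:3,r3:Mul2
c6: CDB Add1=14; stall | r0:Mul1,r1:Add2,r2:3,r3:Mul2
c7: stall | r0:Mul1,r1:Add2,r2:3,r3:Mul2
c8: CDB Mul1=63; issue MUL r3<-Mul1 | r0:63,r1:Add2,r2:3,r3:Mul1
c9: CDB Mul2=42 | r0:63,r1:Add2,r2:3,r3:Mul1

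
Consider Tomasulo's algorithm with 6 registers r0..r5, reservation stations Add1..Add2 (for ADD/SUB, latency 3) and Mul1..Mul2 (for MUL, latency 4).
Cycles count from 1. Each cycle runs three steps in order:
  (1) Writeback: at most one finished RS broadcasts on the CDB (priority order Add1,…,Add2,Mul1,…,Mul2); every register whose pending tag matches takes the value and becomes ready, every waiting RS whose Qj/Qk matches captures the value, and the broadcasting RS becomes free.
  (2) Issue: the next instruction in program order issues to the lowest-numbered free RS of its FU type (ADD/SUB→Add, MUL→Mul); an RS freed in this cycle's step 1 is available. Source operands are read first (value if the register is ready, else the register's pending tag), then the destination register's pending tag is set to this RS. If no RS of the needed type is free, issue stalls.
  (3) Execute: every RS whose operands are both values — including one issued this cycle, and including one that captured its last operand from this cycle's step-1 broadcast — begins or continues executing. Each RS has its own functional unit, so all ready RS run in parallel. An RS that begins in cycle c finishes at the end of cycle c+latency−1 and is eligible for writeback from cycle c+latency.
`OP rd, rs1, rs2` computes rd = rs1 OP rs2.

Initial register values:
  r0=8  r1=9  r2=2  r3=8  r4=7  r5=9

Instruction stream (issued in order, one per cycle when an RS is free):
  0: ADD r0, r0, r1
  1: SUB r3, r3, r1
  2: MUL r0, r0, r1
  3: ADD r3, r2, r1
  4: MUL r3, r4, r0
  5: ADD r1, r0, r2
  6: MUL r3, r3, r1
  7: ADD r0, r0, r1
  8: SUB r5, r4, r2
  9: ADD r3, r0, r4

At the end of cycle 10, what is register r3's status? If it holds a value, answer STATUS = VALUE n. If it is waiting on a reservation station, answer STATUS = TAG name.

  c1: issue ADD r0<-Add1  regs: r0:Add1,r1:9,r2:2,r3:8,r4:7,r5:9
  c2: issue SUB r3<-Add2  regs: r0:Add1,r1:9,r2:2,r3:Add2,r4:7,r5:9
  c3: issue MUL r0<-Mul1  regs: r0:Mul1,r1:9,r2:2,r3:Add2,r4:7,r5:9
  c4: CDB Add1=17; issue ADD r3<-Add1  regs: r0:Mul1,r1:9,r2:2,r3:Add1,r4:7,r5:9
  c5: CDB Add2=-1; issue MUL r3<-Mul2  regs: r0:Mul1,r1:9,r2:2,r3:Mul2,r4:7,r5:9
  c6: issue ADD r1<-Add2  regs: r0:Mul1,r1:Add2,r2:2,r3:Mul2,r4:7,r5:9
  c7: CDB Add1=11; stall  regs: r0:Mul1,r1:Add2,r2:2,r3:Mul2,r4:7,r5:9
  c8: CDB Mul1=153; issue MUL r3<-Mul1  regs: r0:153,r1:Add2,r2:2,r3:Mul1,r4:7,r5:9
  c9: issue ADD r0<-Add1  regs: r0:Add1,r1:Add2,r2:2,r3:Mul1,r4:7,r5:9
  c10: stall  regs: r0:Add1,r1:Add2,r2:2,r3:Mul1,r4:7,r5:9

STATUS = TAG Mul1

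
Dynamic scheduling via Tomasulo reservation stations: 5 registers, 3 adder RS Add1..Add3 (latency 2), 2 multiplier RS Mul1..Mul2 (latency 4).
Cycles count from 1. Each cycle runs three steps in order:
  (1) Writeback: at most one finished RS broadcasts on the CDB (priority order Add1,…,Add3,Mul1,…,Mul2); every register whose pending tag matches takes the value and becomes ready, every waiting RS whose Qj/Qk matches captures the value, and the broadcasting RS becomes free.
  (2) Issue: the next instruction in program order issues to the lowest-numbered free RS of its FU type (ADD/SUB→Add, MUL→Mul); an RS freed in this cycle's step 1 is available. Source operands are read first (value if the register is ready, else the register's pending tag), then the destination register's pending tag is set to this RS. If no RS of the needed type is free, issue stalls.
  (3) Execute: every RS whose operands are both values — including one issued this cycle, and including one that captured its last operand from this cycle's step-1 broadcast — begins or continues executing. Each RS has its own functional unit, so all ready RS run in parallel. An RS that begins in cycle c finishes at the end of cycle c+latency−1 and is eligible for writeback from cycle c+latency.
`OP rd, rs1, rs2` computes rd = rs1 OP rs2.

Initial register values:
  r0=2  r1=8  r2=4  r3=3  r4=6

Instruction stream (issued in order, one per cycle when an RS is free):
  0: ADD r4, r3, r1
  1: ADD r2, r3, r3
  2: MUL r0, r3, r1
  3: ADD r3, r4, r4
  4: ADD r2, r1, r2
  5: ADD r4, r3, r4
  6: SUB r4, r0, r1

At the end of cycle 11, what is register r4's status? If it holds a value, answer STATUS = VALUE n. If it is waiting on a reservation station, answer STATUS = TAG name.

STATUS = VALUE 16

c1: issue ADD r4<-Add1 | r0:2,r1:8,r2:4,r3:3,r4:Add1
c2: issue ADD r2<-Add2 | r0:2,r1:8,r2:Add2,r3:3,r4:Add1
c3: CDB Add1=11; issue MUL r0<-Mul1 | r0:Mul1,r1:8,r2:Add2,r3:3,r4:11
c4: CDB Add2=6; issue ADD r3<-Add1 | r0:Mul1,r1:8,r2:6,r3:Add1,r4:11
c5: issue ADD r2<-Add2 | r0:Mul1,r1:8,r2:Add2,r3:Add1,r4:11
c6: CDB Add1=22; issue ADD r4<-Add1 | r0:Mul1,r1:8,r2:Add2,r3:22,r4:Add1
c7: CDB Add2=14; issue SUB r4<-Add2 | r0:Mul1,r1:8,r2:14,r3:22,r4:Add2
c8: CDB Add1=33 | r0:Mul1,r1:8,r2:14,r3:22,r4:Add2
c9: CDB Mul1=24 | r0:24,r1:8,r2:14,r3:22,r4:Add2
c10: - | r0:24,r1:8,r2:14,r3:22,r4:Add2
c11: CDB Add2=16 | r0:24,r1:8,r2:14,r3:22,r4:16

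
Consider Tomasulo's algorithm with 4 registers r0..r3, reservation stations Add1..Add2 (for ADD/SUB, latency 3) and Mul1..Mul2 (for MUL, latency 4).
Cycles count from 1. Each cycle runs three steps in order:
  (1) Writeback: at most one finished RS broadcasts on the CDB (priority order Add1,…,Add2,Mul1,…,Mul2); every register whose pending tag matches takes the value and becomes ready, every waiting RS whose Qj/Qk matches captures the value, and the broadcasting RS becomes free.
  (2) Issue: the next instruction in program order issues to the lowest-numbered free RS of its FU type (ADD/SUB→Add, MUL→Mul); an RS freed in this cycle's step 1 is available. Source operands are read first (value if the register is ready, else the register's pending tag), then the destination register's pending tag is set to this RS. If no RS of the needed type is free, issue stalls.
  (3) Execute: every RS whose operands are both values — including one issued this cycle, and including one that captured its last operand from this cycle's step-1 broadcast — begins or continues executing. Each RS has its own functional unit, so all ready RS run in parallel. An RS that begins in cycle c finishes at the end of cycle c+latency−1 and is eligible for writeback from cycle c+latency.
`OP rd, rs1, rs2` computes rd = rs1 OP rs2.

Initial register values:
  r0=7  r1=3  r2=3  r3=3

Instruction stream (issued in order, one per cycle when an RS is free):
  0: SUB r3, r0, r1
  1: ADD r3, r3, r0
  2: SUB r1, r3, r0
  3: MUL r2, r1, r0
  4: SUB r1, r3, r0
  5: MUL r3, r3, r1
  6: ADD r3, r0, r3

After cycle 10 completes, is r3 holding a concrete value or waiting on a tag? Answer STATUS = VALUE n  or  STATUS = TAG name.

c1: issue SUB r3<-Add1 | r0:7,r1:3,r2:3,r3:Add1
c2: issue ADD r3<-Add2 | r0:7,r1:3,r2:3,r3:Add2
c3: stall | r0:7,r1:3,r2:3,r3:Add2
c4: CDB Add1=4; issue SUB r1<-Add1 | r0:7,r1:Add1,r2:3,r3:Add2
c5: issue MUL r2<-Mul1 | r0:7,r1:Add1,r2:Mul1,r3:Add2
c6: stall | r0:7,r1:Add1,r2:Mul1,r3:Add2
c7: CDB Add2=11; issue SUB r1<-Add2 | r0:7,r1:Add2,r2:Mul1,r3:11
c8: issue MUL r3<-Mul2 | r0:7,r1:Add2,r2:Mul1,r3:Mul2
c9: stall | r0:7,r1:Add2,r2:Mul1,r3:Mul2
c10: CDB Add1=4; issue ADD r3<-Add1 | r0:7,r1:Add2,r2:Mul1,r3:Add1

STATUS = TAG Add1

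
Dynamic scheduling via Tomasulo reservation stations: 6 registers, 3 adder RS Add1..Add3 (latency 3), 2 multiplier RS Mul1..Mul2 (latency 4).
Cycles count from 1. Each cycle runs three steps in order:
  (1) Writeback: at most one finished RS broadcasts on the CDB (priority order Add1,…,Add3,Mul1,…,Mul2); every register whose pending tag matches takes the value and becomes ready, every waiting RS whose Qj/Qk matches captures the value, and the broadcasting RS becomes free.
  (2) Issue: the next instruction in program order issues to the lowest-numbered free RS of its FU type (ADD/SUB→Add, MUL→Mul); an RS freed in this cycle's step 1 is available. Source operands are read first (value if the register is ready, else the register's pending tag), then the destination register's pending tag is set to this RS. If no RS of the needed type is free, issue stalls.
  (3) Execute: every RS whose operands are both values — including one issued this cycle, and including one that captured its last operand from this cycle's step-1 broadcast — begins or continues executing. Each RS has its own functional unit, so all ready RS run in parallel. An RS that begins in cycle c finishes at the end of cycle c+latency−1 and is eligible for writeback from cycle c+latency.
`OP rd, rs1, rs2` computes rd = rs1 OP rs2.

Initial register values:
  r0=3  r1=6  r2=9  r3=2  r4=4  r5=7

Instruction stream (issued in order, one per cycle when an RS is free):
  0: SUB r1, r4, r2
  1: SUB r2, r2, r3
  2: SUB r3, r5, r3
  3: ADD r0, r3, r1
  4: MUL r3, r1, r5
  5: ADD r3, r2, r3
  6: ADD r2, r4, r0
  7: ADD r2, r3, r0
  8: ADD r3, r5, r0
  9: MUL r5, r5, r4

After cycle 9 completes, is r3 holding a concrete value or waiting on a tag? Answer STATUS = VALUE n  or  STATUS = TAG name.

cycle 1: issue SUB r1<-Add1 // r0:3,r1:Add1,r2:9,r3:2,r4:4,r5:7
cycle 2: issue SUB r2<-Add2 // r0:3,r1:Add1,r2:Add2,r3:2,r4:4,r5:7
cycle 3: issue SUB r3<-Add3 // r0:3,r1:Add1,r2:Add2,r3:Add3,r4:4,r5:7
cycle 4: CDB Add1=-5; issue ADD r0<-Add1 // r0:Add1,r1:-5,r2:Add2,r3:Add3,r4:4,r5:7
cycle 5: CDB Add2=7; issue MUL r3<-Mul1 // r0:Add1,r1:-5,r2:7,r3:Mul1,r4:4,r5:7
cycle 6: CDB Add3=5; issue ADD r3<-Add2 // r0:Add1,r1:-5,r2:7,r3:Add2,r4:4,r5:7
cycle 7: issue ADD r2<-Add3 // r0:Add1,r1:-5,r2:Add3,r3:Add2,r4:4,r5:7
cycle 8: stall // r0:Add1,r1:-5,r2:Add3,r3:Add2,r4:4,r5:7
cycle 9: CDB Add1=0; issue ADD r2<-Add1 // r0:0,r1:-5,r2:Add1,r3:Add2,r4:4,r5:7

STATUS = TAG Add2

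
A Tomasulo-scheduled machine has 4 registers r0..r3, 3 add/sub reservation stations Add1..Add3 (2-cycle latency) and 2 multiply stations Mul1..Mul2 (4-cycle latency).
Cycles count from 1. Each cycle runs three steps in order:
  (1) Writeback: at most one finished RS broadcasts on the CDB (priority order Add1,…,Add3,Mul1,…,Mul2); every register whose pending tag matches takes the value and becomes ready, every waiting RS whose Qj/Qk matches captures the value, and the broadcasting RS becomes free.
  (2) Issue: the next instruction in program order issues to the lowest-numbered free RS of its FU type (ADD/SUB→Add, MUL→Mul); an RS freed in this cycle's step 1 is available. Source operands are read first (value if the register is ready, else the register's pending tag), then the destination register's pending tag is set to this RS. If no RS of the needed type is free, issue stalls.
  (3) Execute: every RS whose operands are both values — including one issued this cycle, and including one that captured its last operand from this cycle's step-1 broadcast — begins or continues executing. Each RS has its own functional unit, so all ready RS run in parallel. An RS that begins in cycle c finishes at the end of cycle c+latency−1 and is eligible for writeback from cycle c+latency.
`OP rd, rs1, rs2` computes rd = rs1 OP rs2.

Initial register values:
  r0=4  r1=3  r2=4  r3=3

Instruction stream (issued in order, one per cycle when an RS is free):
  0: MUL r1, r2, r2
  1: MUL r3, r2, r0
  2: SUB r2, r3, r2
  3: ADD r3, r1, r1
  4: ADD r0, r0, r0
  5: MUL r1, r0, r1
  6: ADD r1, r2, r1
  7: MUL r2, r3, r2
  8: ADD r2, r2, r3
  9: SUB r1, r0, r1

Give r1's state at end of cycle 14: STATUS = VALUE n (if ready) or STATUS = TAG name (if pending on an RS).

STATUS = TAG Add3

  c1: issue MUL r1<-Mul1  regs: r0:4,r1:Mul1,r2:4,r3:3
  c2: issue MUL r3<-Mul2  regs: r0:4,r1:Mul1,r2:4,r3:Mul2
  c3: issue SUB r2<-Add1  regs: r0:4,r1:Mul1,r2:Add1,r3:Mul2
  c4: issue ADD r3<-Add2  regs: r0:4,r1:Mul1,r2:Add1,r3:Add2
  c5: CDB Mul1=16; issue ADD r0<-Add3  regs: r0:Add3,r1:16,r2:Add1,r3:Add2
  c6: CDB Mul2=16; issue MUL r1<-Mul1  regs: r0:Add3,r1:Mul1,r2:Add1,r3:Add2
  c7: CDB Add2=32; issue ADD r1<-Add2  regs: r0:Add3,r1:Add2,r2:Add1,r3:32
  c8: CDB Add1=12; issue MUL r2<-Mul2  regs: r0:Add3,r1:Add2,r2:Mul2,r3:32
  c9: CDB Add3=8; issue ADD r2<-Add1  regs: r0:8,r1:Add2,r2:Add1,r3:32
  c10: issue SUB r1<-Add3  regs: r0:8,r1:Add3,r2:Add1,r3:32
  c11: -  regs: r0:8,r1:Add3,r2:Add1,r3:32
  c12: CDB Mul2=384  regs: r0:8,r1:Add3,r2:Add1,r3:32
  c13: CDB Mul1=128  regs: r0:8,r1:Add3,r2:Add1,r3:32
  c14: CDB Add1=416  regs: r0:8,r1:Add3,r2:416,r3:32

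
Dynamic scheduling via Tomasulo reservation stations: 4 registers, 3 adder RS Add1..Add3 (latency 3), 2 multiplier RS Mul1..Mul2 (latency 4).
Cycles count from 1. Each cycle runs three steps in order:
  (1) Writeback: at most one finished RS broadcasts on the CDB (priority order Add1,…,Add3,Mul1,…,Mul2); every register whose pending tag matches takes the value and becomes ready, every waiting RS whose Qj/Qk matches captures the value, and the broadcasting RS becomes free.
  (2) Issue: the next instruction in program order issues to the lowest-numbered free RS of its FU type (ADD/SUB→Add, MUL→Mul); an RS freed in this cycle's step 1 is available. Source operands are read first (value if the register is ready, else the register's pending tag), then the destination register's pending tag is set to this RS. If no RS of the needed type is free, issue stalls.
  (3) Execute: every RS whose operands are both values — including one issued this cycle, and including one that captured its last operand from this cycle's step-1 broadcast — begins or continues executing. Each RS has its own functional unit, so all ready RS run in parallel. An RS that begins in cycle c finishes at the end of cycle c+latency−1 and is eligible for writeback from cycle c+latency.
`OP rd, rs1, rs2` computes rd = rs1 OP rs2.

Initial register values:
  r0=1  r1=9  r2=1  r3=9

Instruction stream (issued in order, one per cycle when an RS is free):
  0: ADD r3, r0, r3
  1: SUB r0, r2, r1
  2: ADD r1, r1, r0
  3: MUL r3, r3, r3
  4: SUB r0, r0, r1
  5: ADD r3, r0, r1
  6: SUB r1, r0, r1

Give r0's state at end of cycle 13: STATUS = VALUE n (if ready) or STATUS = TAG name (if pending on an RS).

  c1: issue ADD r3<-Add1  regs: r0:1,r1:9,r2:1,r3:Add1
  c2: issue SUB r0<-Add2  regs: r0:Add2,r1:9,r2:1,r3:Add1
  c3: issue ADD r1<-Add3  regs: r0:Add2,r1:Add3,r2:1,r3:Add1
  c4: CDB Add1=10; issue MUL r3<-Mul1  regs: r0:Add2,r1:Add3,r2:1,r3:Mul1
  c5: CDB Add2=-8; issue SUB r0<-Add1  regs: r0:Add1,r1:Add3,r2:1,r3:Mul1
  c6: issue ADD r3<-Add2  regs: r0:Add1,r1:Add3,r2:1,r3:Add2
  c7: stall  regs: r0:Add1,r1:Add3,r2:1,r3:Add2
  c8: CDB Add3=1; issue SUB r1<-Add3  regs: r0:Add1,r1:Add3,r2:1,r3:Add2
  c9: CDB Mul1=100  regs: r0:Add1,r1:Add3,r2:1,r3:Add2
  c10: -  regs: r0:Add1,r1:Add3,r2:1,r3:Add2
  c11: CDB Add1=-9  regs: r0:-9,r1:Add3,r2:1,r3:Add2
  c12: -  regs: r0:-9,r1:Add3,r2:1,r3:Add2
  c13: -  regs: r0:-9,r1:Add3,r2:1,r3:Add2

STATUS = VALUE -9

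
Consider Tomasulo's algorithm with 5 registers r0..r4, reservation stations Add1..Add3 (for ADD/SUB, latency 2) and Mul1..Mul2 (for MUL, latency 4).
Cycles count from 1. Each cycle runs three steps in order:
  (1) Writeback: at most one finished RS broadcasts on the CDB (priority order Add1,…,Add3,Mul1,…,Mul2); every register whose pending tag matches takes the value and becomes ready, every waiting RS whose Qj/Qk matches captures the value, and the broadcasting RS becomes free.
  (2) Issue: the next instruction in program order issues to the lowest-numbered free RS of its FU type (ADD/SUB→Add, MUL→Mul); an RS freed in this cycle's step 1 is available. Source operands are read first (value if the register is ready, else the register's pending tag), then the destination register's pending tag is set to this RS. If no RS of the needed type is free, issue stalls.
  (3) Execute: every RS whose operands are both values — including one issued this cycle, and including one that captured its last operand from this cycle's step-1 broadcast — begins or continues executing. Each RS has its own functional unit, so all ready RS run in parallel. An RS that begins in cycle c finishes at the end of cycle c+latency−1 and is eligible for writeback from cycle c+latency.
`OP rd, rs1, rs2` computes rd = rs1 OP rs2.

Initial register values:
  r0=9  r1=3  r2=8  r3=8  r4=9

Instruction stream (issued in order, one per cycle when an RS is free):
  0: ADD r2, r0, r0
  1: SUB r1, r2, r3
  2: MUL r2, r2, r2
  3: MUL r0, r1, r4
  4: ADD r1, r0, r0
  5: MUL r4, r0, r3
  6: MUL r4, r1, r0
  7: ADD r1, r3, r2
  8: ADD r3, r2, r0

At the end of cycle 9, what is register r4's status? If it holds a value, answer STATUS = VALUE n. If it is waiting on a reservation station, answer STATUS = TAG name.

STATUS = TAG Mul2

cycle 1: issue ADD r2<-Add1 // r0:9,r1:3,r2:Add1,r3:8,r4:9
cycle 2: issue SUB r1<-Add2 // r0:9,r1:Add2,r2:Add1,r3:8,r4:9
cycle 3: CDB Add1=18; issue MUL r2<-Mul1 // r0:9,r1:Add2,r2:Mul1,r3:8,r4:9
cycle 4: issue MUL r0<-Mul2 // r0:Mul2,r1:Add2,r2:Mul1,r3:8,r4:9
cycle 5: CDB Add2=10; issue ADD r1<-Add1 // r0:Mul2,r1:Add1,r2:Mul1,r3:8,r4:9
cycle 6: stall // r0:Mul2,r1:Add1,r2:Mul1,r3:8,r4:9
cycle 7: CDB Mul1=324; issue MUL r4<-Mul1 // r0:Mul2,r1:Add1,r2:324,r3:8,r4:Mul1
cycle 8: stall // r0:Mul2,r1:Add1,r2:324,r3:8,r4:Mul1
cycle 9: CDB Mul2=90; issue MUL r4<-Mul2 // r0:90,r1:Add1,r2:324,r3:8,r4:Mul2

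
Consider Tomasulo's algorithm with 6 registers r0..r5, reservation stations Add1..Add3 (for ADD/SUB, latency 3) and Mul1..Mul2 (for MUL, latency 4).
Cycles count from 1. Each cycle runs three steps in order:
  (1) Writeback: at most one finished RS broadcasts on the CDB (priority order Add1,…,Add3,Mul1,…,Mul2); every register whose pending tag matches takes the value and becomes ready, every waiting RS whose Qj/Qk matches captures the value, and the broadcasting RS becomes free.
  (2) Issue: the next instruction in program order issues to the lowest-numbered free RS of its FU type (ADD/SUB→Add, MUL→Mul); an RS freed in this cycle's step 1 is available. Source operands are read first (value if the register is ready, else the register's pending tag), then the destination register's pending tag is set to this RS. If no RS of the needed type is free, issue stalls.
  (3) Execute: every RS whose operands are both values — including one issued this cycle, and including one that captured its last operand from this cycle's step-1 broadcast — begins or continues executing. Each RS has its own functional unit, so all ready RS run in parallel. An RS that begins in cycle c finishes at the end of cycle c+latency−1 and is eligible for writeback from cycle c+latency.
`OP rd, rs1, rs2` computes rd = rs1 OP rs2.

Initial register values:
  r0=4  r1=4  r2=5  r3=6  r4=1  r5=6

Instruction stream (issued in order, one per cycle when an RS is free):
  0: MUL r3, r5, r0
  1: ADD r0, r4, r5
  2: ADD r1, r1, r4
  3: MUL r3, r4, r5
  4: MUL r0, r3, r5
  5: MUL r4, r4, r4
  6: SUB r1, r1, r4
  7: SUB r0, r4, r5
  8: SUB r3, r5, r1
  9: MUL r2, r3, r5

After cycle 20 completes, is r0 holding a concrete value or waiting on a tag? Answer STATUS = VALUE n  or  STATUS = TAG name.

c1: issue MUL r3<-Mul1 | r0:4,r1:4,r2:5,r3:Mul1,r4:1,r5:6
c2: issue ADD r0<-Add1 | r0:Add1,r1:4,r2:5,r3:Mul1,r4:1,r5:6
c3: issue ADD r1<-Add2 | r0:Add1,r1:Add2,r2:5,r3:Mul1,r4:1,r5:6
c4: issue MUL r3<-Mul2 | r0:Add1,r1:Add2,r2:5,r3:Mul2,r4:1,r5:6
c5: CDB Add1=7; stall | r0:7,r1:Add2,r2:5,r3:Mul2,r4:1,r5:6
c6: CDB Add2=5; stall | r0:7,r1:5,r2:5,r3:Mul2,r4:1,r5:6
c7: CDB Mul1=24; issue MUL r0<-Mul1 | r0:Mul1,r1:5,r2:5,r3:Mul2,r4:1,r5:6
c8: CDB Mul2=6; issue MUL r4<-Mul2 | r0:Mul1,r1:5,r2:5,r3:6,r4:Mul2,r5:6
c9: issue SUB r1<-Add1 | r0:Mul1,r1:Add1,r2:5,r3:6,r4:Mul2,r5:6
c10: issue SUB r0<-Add2 | r0:Add2,r1:Add1,r2:5,r3:6,r4:Mul2,r5:6
c11: issue SUB r3<-Add3 | r0:Add2,r1:Add1,r2:5,r3:Add3,r4:Mul2,r5:6
c12: CDB Mul1=36; issue MUL r2<-Mul1 | r0:Add2,r1:Add1,r2:Mul1,r3:Add3,r4:Mul2,r5:6
c13: CDB Mul2=1 | r0:Add2,r1:Add1,r2:Mul1,r3:Add3,r4:1,r5:6
c14: - | r0:Add2,r1:Add1,r2:Mul1,r3:Add3,r4:1,r5:6
c15: - | r0:Add2,r1:Add1,r2:Mul1,r3:Add3,r4:1,r5:6
c16: CDB Add1=4 | r0:Add2,r1:4,r2:Mul1,r3:Add3,r4:1,r5:6
c17: CDB Add2=-5 | r0:-5,r1:4,r2:Mul1,r3:Add3,r4:1,r5:6
c18: - | r0:-5,r1:4,r2:Mul1,r3:Add3,r4:1,r5:6
c19: CDB Add3=2 | r0:-5,r1:4,r2:Mul1,r3:2,r4:1,r5:6
c20: - | r0:-5,r1:4,r2:Mul1,r3:2,r4:1,r5:6

STATUS = VALUE -5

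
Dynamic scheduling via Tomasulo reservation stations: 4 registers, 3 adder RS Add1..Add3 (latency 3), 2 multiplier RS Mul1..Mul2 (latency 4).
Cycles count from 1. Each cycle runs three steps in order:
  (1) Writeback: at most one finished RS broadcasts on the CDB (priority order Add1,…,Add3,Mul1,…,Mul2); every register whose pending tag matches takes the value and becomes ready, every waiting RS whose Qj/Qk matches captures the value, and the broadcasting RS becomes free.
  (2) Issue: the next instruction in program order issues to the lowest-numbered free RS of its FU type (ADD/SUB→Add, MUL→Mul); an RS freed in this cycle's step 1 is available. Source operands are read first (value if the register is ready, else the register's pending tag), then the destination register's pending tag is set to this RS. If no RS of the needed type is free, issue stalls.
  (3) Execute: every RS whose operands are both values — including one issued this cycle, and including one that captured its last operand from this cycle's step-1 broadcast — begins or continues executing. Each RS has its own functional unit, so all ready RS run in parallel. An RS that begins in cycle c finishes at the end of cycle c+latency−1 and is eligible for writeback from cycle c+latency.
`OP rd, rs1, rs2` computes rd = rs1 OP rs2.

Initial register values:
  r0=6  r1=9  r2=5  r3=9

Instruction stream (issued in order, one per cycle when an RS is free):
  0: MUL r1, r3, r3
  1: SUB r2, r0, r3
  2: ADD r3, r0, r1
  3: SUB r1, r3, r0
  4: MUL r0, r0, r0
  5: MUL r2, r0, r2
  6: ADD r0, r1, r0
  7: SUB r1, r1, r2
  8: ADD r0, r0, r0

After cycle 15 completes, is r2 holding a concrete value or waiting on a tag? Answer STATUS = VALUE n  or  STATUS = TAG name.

STATUS = VALUE -108

c1: issue MUL r1<-Mul1 | r0:6,r1:Mul1,r2:5,r3:9
c2: issue SUB r2<-Add1 | r0:6,r1:Mul1,r2:Add1,r3:9
c3: issue ADD r3<-Add2 | r0:6,r1:Mul1,r2:Add1,r3:Add2
c4: issue SUB r1<-Add3 | r0:6,r1:Add3,r2:Add1,r3:Add2
c5: CDB Add1=-3; issue MUL r0<-Mul2 | r0:Mul2,r1:Add3,r2:-3,r3:Add2
c6: CDB Mul1=81; issue MUL r2<-Mul1 | r0:Mul2,r1:Add3,r2:Mul1,r3:Add2
c7: issue ADD r0<-Add1 | r0:Add1,r1:Add3,r2:Mul1,r3:Add2
c8: stall | r0:Add1,r1:Add3,r2:Mul1,r3:Add2
c9: CDB Add2=87; issue SUB r1<-Add2 | r0:Add1,r1:Add2,r2:Mul1,r3:87
c10: CDB Mul2=36; stall | r0:Add1,r1:Add2,r2:Mul1,r3:87
c11: stall | r0:Add1,r1:Add2,r2:Mul1,r3:87
c12: CDB Add3=81; issue ADD r0<-Add3 | r0:Add3,r1:Add2,r2:Mul1,r3:87
c13: - | r0:Add3,r1:Add2,r2:Mul1,r3:87
c14: CDB Mul1=-108 | r0:Add3,r1:Add2,r2:-108,r3:87
c15: CDB Add1=117 | r0:Add3,r1:Add2,r2:-108,r3:87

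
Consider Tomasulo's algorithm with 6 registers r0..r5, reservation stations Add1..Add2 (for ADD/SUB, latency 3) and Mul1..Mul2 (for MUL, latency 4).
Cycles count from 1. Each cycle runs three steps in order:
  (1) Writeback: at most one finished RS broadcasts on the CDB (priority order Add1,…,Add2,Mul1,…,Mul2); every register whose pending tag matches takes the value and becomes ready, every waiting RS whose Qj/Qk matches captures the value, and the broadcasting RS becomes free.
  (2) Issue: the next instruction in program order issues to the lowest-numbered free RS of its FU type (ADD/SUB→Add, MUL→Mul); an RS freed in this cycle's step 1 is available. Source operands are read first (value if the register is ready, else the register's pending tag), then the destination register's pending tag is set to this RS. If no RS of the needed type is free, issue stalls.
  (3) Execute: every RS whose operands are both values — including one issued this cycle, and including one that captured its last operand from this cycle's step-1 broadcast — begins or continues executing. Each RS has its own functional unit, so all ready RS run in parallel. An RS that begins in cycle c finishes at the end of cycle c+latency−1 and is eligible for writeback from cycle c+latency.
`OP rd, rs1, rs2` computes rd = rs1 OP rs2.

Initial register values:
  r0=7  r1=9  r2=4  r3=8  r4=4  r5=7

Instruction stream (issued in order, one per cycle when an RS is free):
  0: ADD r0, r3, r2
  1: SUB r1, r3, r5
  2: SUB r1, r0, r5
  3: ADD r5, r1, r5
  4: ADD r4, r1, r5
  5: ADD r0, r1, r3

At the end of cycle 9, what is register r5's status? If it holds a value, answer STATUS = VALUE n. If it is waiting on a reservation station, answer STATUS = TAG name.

STATUS = TAG Add2

c1: issue ADD r0<-Add1 | r0:Add1,r1:9,r2:4,r3:8,r4:4,r5:7
c2: issue SUB r1<-Add2 | r0:Add1,r1:Add2,r2:4,r3:8,r4:4,r5:7
c3: stall | r0:Add1,r1:Add2,r2:4,r3:8,r4:4,r5:7
c4: CDB Add1=12; issue SUB r1<-Add1 | r0:12,r1:Add1,r2:4,r3:8,r4:4,r5:7
c5: CDB Add2=1; issue ADD r5<-Add2 | r0:12,r1:Add1,r2:4,r3:8,r4:4,r5:Add2
c6: stall | r0:12,r1:Add1,r2:4,r3:8,r4:4,r5:Add2
c7: CDB Add1=5; issue ADD r4<-Add1 | r0:12,r1:5,r2:4,r3:8,r4:Add1,r5:Add2
c8: stall | r0:12,r1:5,r2:4,r3:8,r4:Add1,r5:Add2
c9: stall | r0:12,r1:5,r2:4,r3:8,r4:Add1,r5:Add2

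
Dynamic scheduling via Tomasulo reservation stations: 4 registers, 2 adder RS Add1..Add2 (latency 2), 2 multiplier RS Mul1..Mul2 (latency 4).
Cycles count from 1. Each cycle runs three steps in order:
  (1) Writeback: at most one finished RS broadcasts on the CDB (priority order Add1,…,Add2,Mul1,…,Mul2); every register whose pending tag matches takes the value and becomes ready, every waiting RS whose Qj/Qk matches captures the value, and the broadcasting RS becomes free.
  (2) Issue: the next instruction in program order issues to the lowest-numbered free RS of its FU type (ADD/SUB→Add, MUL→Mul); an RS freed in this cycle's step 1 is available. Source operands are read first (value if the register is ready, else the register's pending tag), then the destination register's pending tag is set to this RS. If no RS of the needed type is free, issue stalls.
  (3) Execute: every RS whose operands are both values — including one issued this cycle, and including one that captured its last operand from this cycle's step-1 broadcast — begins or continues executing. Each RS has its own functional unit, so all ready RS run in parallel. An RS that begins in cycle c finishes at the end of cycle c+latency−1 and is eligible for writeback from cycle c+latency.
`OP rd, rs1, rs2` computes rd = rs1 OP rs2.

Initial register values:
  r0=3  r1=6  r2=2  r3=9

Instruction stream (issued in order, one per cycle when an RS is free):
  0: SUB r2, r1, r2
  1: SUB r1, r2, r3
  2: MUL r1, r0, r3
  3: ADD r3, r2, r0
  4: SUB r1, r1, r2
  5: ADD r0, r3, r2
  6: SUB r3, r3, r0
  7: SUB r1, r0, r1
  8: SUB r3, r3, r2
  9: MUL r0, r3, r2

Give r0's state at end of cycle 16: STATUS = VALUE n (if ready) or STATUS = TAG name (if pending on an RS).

STATUS = VALUE -32

  c1: issue SUB r2<-Add1  regs: r0:3,r1:6,r2:Add1,r3:9
  c2: issue SUB r1<-Add2  regs: r0:3,r1:Add2,r2:Add1,r3:9
  c3: CDB Add1=4; issue MUL r1<-Mul1  regs: r0:3,r1:Mul1,r2:4,r3:9
  c4: issue ADD r3<-Add1  regs: r0:3,r1:Mul1,r2:4,r3:Add1
  c5: CDB Add2=-5; issue SUB r1<-Add2  regs: r0:3,r1:Add2,r2:4,r3:Add1
  c6: CDB Add1=7; issue ADD r0<-Add1  regs: r0:Add1,r1:Add2,r2:4,r3:7
  c7: CDB Mul1=27; stall  regs: r0:Add1,r1:Add2,r2:4,r3:7
  c8: CDB Add1=11; issue SUB r3<-Add1  regs: r0:11,r1:Add2,r2:4,r3:Add1
  c9: CDB Add2=23; issue SUB r1<-Add2  regs: r0:11,r1:Add2,r2:4,r3:Add1
  c10: CDB Add1=-4; issue SUB r3<-Add1  regs: r0:11,r1:Add2,r2:4,r3:Add1
  c11: CDB Add2=-12; issue MUL r0<-Mul1  regs: r0:Mul1,r1:-12,r2:4,r3:Add1
  c12: CDB Add1=-8  regs: r0:Mul1,r1:-12,r2:4,r3:-8
  c13: -  regs: r0:Mul1,r1:-12,r2:4,r3:-8
  c14: -  regs: r0:Mul1,r1:-12,r2:4,r3:-8
  c15: -  regs: r0:Mul1,r1:-12,r2:4,r3:-8
  c16: CDB Mul1=-32  regs: r0:-32,r1:-12,r2:4,r3:-8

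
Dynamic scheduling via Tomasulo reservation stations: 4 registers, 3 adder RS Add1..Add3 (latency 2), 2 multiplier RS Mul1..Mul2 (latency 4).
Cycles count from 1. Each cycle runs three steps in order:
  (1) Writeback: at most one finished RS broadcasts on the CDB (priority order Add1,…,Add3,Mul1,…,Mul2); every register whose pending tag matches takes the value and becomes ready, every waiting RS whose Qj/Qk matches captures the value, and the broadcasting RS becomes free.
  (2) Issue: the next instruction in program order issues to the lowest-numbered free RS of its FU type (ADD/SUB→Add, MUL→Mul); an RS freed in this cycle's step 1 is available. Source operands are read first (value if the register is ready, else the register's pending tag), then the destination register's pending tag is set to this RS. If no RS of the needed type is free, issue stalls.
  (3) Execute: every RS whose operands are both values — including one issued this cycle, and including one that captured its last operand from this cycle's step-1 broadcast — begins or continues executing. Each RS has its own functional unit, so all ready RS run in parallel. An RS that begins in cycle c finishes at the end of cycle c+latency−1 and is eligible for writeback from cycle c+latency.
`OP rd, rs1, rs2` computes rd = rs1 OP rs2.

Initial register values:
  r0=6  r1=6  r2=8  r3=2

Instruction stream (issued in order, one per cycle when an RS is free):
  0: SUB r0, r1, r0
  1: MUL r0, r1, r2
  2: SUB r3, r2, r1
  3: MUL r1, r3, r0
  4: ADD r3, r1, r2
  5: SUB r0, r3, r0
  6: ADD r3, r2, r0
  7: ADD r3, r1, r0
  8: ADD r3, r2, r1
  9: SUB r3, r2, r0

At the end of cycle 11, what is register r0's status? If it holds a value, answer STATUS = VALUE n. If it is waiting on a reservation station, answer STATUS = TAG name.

  c1: issue SUB r0<-Add1  regs: r0:Add1,r1:6,r2:8,r3:2
  c2: issue MUL r0<-Mul1  regs: r0:Mul1,r1:6,r2:8,r3:2
  c3: CDB Add1=0; issue SUB r3<-Add1  regs: r0:Mul1,r1:6,r2:8,r3:Add1
  c4: issue MUL r1<-Mul2  regs: r0:Mul1,r1:Mul2,r2:8,r3:Add1
  c5: CDB Add1=2; issue ADD r3<-Add1  regs: r0:Mul1,r1:Mul2,r2:8,r3:Add1
  c6: CDB Mul1=48; issue SUB r0<-Add2  regs: r0:Add2,r1:Mul2,r2:8,r3:Add1
  c7: issue ADD r3<-Add3  regs: r0:Add2,r1:Mul2,r2:8,r3:Add3
  c8: stall  regs: r0:Add2,r1:Mul2,r2:8,r3:Add3
  c9: stall  regs: r0:Add2,r1:Mul2,r2:8,r3:Add3
  c10: CDB Mul2=96; stall  regs: r0:Add2,r1:96,r2:8,r3:Add3
  c11: stall  regs: r0:Add2,r1:96,r2:8,r3:Add3

STATUS = TAG Add2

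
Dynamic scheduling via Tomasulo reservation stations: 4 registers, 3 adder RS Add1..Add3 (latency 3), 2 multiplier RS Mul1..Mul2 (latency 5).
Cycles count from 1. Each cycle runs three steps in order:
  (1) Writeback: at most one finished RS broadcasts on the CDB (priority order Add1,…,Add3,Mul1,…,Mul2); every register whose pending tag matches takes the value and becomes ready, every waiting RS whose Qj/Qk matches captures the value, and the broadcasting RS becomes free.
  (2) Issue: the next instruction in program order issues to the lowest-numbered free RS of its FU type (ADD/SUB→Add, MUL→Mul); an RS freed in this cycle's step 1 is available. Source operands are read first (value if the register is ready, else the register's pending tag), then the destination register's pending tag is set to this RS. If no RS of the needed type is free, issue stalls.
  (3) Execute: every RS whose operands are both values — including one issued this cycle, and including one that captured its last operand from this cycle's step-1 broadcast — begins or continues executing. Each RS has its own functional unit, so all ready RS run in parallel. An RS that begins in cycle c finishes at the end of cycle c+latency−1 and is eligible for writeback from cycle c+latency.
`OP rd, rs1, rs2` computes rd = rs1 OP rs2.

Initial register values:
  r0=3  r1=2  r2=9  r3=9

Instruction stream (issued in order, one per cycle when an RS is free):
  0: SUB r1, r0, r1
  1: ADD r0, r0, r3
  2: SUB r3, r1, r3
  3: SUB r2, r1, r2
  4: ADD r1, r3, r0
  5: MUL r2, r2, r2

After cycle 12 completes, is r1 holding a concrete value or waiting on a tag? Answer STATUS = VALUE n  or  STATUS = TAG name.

c1: issue SUB r1<-Add1 | r0:3,r1:Add1,r2:9,r3:9
c2: issue ADD r0<-Add2 | r0:Add2,r1:Add1,r2:9,r3:9
c3: issue SUB r3<-Add3 | r0:Add2,r1:Add1,r2:9,r3:Add3
c4: CDB Add1=1; issue SUB r2<-Add1 | r0:Add2,r1:1,r2:Add1,r3:Add3
c5: CDB Add2=12; issue ADD r1<-Add2 | r0:12,r1:Add2,r2:Add1,r3:Add3
c6: issue MUL r2<-Mul1 | r0:12,r1:Add2,r2:Mul1,r3:Add3
c7: CDB Add1=-8 | r0:12,r1:Add2,r2:Mul1,r3:Add3
c8: CDB Add3=-8 | r0:12,r1:Add2,r2:Mul1,r3:-8
c9: - | r0:12,r1:Add2,r2:Mul1,r3:-8
c10: - | r0:12,r1:Add2,r2:Mul1,r3:-8
c11: CDB Add2=4 | r0:12,r1:4,r2:Mul1,r3:-8
c12: CDB Mul1=64 | r0:12,r1:4,r2:64,r3:-8

STATUS = VALUE 4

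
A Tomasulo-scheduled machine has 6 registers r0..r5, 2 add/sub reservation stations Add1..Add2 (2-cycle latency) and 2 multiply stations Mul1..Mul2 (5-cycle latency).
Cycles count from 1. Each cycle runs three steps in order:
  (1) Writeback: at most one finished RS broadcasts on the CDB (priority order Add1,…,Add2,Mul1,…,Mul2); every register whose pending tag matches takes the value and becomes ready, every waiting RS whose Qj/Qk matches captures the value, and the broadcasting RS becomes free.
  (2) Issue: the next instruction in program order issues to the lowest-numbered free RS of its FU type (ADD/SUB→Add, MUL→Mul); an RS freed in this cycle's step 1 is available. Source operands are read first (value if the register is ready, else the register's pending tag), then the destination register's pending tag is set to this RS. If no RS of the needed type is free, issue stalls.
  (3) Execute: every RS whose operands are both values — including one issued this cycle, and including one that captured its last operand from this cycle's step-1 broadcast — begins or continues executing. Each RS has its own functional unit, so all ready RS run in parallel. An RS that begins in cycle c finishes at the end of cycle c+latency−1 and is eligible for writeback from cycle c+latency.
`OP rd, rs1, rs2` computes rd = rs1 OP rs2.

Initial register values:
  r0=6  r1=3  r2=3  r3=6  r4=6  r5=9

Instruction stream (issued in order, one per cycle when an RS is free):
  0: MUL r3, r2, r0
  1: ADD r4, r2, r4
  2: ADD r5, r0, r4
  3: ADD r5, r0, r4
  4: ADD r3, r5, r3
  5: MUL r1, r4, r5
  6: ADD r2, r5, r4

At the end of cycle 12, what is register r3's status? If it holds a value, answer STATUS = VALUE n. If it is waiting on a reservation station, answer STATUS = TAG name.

cycle 1: issue MUL r3<-Mul1 // r0:6,r1:3,r2:3,r3:Mul1,r4:6,r5:9
cycle 2: issue ADD r4<-Add1 // r0:6,r1:3,r2:3,r3:Mul1,r4:Add1,r5:9
cycle 3: issue ADD r5<-Add2 // r0:6,r1:3,r2:3,r3:Mul1,r4:Add1,r5:Add2
cycle 4: CDB Add1=9; issue ADD r5<-Add1 // r0:6,r1:3,r2:3,r3:Mul1,r4:9,r5:Add1
cycle 5: stall // r0:6,r1:3,r2:3,r3:Mul1,r4:9,r5:Add1
cycle 6: CDB Add1=15; issue ADD r3<-Add1 // r0:6,r1:3,r2:3,r3:Add1,r4:9,r5:15
cycle 7: CDB Add2=15; issue MUL r1<-Mul2 // r0:6,r1:Mul2,r2:3,r3:Add1,r4:9,r5:15
cycle 8: CDB Mul1=18; issue ADD r2<-Add2 // r0:6,r1:Mul2,r2:Add2,r3:Add1,r4:9,r5:15
cycle 9: - // r0:6,r1:Mul2,r2:Add2,r3:Add1,r4:9,r5:15
cycle 10: CDB Add1=33 // r0:6,r1:Mul2,r2:Add2,r3:33,r4:9,r5:15
cycle 11: CDB Add2=24 // r0:6,r1:Mul2,r2:24,r3:33,r4:9,r5:15
cycle 12: CDB Mul2=135 // r0:6,r1:135,r2:24,r3:33,r4:9,r5:15

STATUS = VALUE 33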